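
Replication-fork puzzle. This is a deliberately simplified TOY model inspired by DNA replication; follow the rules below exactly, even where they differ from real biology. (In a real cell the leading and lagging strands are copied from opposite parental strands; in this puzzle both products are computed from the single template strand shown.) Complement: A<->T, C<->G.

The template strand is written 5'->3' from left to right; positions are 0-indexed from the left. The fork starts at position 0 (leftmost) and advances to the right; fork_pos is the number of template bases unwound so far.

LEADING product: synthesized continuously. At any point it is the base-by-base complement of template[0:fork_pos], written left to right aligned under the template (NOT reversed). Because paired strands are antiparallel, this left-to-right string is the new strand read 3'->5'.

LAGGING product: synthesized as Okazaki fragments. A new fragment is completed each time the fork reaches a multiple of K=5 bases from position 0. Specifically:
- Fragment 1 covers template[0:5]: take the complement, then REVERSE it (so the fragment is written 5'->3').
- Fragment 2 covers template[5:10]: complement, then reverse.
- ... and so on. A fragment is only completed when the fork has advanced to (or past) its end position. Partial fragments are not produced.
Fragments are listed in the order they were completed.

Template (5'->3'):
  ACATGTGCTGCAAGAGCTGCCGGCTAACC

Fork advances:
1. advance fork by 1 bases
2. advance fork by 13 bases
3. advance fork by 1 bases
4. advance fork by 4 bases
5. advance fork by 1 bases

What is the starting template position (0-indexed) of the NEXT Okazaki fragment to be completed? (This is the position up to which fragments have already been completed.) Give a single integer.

Step 1: advance 1 -> fork_pos = 0 + 1 = 1. Next multiple of 5 is 5 (not reached); still 0 fragment(s).
Step 2: advance 13 -> fork_pos = 1 + 13 = 14. Reached multiple(s) of 5: 5, 10 -> fragments 1-2 completed (2 total).
Step 3: advance 1 -> fork_pos = 14 + 1 = 15. Reached multiple(s) of 5: 15 -> fragment 3 completed (3 total).
Step 4: advance 4 -> fork_pos = 15 + 4 = 19. Next multiple of 5 is 20 (not reached); still 3 fragment(s).
Step 5: advance 1 -> fork_pos = 19 + 1 = 20. Reached multiple(s) of 5: 20 -> fragment 4 completed (4 total).
4 fragment(s) completed, covering template[0:20] (4 x 5 = 20). The next fragment, fragment 5, covers template[20:25], so it starts at position 20.

Answer: 20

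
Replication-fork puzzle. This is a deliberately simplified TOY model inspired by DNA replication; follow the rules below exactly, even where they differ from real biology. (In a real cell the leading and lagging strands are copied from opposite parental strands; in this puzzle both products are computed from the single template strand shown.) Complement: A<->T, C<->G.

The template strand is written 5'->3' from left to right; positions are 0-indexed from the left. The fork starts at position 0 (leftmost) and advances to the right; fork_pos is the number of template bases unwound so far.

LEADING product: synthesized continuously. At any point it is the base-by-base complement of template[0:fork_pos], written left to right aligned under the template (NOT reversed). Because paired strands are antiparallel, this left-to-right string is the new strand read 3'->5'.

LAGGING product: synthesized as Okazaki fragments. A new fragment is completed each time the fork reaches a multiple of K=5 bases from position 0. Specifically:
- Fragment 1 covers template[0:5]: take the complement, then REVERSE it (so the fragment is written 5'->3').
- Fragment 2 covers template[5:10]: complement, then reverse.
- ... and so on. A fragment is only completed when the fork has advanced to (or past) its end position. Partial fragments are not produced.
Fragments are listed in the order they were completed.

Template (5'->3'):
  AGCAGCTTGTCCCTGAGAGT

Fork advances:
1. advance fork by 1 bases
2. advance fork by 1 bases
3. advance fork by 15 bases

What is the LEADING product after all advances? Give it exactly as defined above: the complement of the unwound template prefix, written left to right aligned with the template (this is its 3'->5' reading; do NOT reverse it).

Step 1: advance 1 -> fork_pos = 0 + 1 = 1.
Step 2: advance 1 -> fork_pos = 1 + 1 = 2.
Step 3: advance 15 -> fork_pos = 2 + 15 = 17.
Unwound prefix: template[0:17] = AGCAGCTTGTCCCTGAG
Complement it base by base (A<->T, C<->G), keeping left-to-right order:
  [0:5] AGCAG -> TCGTC
  [5:10] CTTGT -> GAACA
  [10:15] CCCTG -> GGGAC
  [15:17] AG -> TC
Concatenate: TCGTCGAACAGGGACTC (length 17; written aligned with the template, i.e. 3'->5').

Answer: TCGTCGAACAGGGACTC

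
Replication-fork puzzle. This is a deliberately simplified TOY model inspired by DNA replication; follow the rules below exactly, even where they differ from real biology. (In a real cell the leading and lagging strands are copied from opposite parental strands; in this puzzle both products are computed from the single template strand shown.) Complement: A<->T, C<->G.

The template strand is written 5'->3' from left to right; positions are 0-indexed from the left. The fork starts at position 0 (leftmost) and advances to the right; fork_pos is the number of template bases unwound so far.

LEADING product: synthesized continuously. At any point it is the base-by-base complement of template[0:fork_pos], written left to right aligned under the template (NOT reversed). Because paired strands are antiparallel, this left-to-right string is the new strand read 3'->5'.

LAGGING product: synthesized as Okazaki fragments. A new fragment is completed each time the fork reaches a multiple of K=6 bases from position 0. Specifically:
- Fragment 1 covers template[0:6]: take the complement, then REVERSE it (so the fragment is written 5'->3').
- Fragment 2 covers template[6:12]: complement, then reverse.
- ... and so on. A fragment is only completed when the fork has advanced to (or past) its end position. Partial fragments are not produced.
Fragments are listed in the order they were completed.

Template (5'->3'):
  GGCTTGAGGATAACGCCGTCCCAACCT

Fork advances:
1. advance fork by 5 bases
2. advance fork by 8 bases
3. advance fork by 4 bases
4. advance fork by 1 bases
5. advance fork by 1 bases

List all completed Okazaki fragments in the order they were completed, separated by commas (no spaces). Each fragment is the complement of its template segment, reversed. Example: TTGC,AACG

Step 1: advance 5 -> fork_pos = 0 + 5 = 5. Next multiple of 6 is 6 (not reached); still 0 fragment(s).
Step 2: advance 8 -> fork_pos = 5 + 8 = 13. Reached multiple(s) of 6: 6, 12 -> fragments 1-2 completed (2 total).
Step 3: advance 4 -> fork_pos = 13 + 4 = 17. Next multiple of 6 is 18 (not reached); still 2 fragment(s).
Step 4: advance 1 -> fork_pos = 17 + 1 = 18. Reached multiple(s) of 6: 18 -> fragment 3 completed (3 total).
Step 5: advance 1 -> fork_pos = 18 + 1 = 19. Next multiple of 6 is 24 (not reached); still 3 fragment(s).
Final fork_pos = 19, so 3 fragment(s) are complete. Build each: template segment -> complement -> reverse.
Fragment 1: template[0:6] = GGCTTG -> complement CCGAAC -> reversed CAAGCC
Fragment 2: template[6:12] = AGGATA -> complement TCCTAT -> reversed TATCCT
Fragment 3: template[12:18] = ACGCCG -> complement TGCGGC -> reversed CGGCGT

Answer: CAAGCC,TATCCT,CGGCGT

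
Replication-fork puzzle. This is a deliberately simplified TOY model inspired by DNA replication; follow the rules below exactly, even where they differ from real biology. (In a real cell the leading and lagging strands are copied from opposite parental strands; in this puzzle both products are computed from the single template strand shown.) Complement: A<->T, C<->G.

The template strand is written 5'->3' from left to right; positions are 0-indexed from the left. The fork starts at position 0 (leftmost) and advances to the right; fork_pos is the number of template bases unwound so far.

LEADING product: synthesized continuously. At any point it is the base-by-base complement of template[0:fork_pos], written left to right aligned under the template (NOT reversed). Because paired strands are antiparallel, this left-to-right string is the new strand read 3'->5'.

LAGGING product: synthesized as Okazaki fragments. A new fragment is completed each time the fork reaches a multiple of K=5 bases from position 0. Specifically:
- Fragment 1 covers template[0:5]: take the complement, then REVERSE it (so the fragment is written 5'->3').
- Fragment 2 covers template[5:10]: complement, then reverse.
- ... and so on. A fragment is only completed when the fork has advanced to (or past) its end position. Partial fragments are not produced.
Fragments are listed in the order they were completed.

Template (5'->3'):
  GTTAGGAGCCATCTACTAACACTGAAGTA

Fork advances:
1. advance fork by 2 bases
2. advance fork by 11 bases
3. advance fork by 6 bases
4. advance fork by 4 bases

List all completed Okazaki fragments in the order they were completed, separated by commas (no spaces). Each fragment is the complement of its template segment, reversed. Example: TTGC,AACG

Step 1: advance 2 -> fork_pos = 0 + 2 = 2. Next multiple of 5 is 5 (not reached); still 0 fragment(s).
Step 2: advance 11 -> fork_pos = 2 + 11 = 13. Reached multiple(s) of 5: 5, 10 -> fragments 1-2 completed (2 total).
Step 3: advance 6 -> fork_pos = 13 + 6 = 19. Reached multiple(s) of 5: 15 -> fragment 3 completed (3 total).
Step 4: advance 4 -> fork_pos = 19 + 4 = 23. Reached multiple(s) of 5: 20 -> fragment 4 completed (4 total).
Final fork_pos = 23, so 4 fragment(s) are complete. Build each: template segment -> complement -> reverse.
Fragment 1: template[0:5] = GTTAG -> complement CAATC -> reversed CTAAC
Fragment 2: template[5:10] = GAGCC -> complement CTCGG -> reversed GGCTC
Fragment 3: template[10:15] = ATCTA -> complement TAGAT -> reversed TAGAT
Fragment 4: template[15:20] = CTAAC -> complement GATTG -> reversed GTTAG

Answer: CTAAC,GGCTC,TAGAT,GTTAG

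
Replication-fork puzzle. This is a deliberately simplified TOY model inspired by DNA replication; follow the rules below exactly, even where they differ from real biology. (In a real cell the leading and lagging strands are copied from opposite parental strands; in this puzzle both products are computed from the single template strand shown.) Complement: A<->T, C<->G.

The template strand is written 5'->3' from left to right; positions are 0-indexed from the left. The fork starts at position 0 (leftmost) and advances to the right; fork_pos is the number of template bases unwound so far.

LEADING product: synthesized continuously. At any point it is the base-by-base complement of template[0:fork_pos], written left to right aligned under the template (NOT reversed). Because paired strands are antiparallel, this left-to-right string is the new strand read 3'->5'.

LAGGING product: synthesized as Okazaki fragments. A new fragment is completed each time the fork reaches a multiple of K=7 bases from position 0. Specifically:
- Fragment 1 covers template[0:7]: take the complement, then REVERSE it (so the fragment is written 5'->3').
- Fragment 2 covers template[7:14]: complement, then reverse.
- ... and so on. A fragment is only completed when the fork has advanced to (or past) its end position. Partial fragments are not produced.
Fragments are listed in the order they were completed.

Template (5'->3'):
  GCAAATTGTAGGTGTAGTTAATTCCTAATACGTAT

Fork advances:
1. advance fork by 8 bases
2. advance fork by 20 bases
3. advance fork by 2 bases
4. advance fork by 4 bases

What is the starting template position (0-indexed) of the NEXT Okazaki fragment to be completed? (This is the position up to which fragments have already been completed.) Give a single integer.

Step 1: advance 8 -> fork_pos = 0 + 8 = 8. Reached multiple(s) of 7: 7 -> fragment 1 completed (1 total).
Step 2: advance 20 -> fork_pos = 8 + 20 = 28. Reached multiple(s) of 7: 14, 21, 28 -> fragments 2-4 completed (4 total).
Step 3: advance 2 -> fork_pos = 28 + 2 = 30. Next multiple of 7 is 35 (not reached); still 4 fragment(s).
Step 4: advance 4 -> fork_pos = 30 + 4 = 34. Next multiple of 7 is 35 (not reached); still 4 fragment(s).
4 fragment(s) completed, covering template[0:28] (4 x 7 = 28). The next fragment, fragment 5, covers template[28:35], so it starts at position 28.

Answer: 28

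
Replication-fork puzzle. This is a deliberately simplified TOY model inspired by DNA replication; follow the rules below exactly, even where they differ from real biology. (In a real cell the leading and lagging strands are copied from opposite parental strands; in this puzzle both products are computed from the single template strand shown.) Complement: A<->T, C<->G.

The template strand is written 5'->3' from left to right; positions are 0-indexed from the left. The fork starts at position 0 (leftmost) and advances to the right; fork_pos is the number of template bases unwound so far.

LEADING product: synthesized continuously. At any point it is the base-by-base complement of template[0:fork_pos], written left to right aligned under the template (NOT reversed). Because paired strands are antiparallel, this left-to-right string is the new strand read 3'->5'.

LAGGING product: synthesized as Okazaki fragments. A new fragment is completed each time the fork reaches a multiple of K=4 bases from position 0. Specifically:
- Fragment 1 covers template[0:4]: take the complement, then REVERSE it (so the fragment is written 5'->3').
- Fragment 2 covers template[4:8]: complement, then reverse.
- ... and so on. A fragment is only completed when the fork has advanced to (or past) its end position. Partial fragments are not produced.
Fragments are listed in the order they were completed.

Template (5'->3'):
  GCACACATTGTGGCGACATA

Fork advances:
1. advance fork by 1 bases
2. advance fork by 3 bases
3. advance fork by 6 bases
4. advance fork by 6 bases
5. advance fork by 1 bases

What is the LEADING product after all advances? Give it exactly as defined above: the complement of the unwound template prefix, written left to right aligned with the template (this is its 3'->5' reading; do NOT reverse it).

Step 1: advance 1 -> fork_pos = 0 + 1 = 1.
Step 2: advance 3 -> fork_pos = 1 + 3 = 4.
Step 3: advance 6 -> fork_pos = 4 + 6 = 10.
Step 4: advance 6 -> fork_pos = 10 + 6 = 16.
Step 5: advance 1 -> fork_pos = 16 + 1 = 17.
Unwound prefix: template[0:17] = GCACACATTGTGGCGAC
Complement it base by base (A<->T, C<->G), keeping left-to-right order:
  [0:5] GCACA -> CGTGT
  [5:10] CATTG -> GTAAC
  [10:15] TGGCG -> ACCGC
  [15:17] AC -> TG
Concatenate: CGTGTGTAACACCGCTG (length 17; written aligned with the template, i.e. 3'->5').

Answer: CGTGTGTAACACCGCTG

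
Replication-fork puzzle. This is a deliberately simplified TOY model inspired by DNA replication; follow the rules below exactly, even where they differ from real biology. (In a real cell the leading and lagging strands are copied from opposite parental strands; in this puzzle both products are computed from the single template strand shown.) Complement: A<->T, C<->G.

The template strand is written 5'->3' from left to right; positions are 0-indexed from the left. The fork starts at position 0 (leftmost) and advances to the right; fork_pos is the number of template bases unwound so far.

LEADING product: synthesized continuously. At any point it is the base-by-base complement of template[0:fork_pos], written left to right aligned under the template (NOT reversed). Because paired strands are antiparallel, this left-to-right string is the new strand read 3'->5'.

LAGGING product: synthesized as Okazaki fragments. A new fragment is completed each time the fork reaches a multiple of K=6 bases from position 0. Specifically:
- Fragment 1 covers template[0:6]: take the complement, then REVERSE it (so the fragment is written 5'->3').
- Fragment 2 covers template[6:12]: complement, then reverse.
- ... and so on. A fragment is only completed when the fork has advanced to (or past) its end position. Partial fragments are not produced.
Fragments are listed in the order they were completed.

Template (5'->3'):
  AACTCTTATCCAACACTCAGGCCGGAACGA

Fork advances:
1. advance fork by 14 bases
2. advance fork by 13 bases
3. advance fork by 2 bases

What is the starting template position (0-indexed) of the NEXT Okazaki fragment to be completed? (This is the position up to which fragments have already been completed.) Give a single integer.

Step 1: advance 14 -> fork_pos = 0 + 14 = 14. Reached multiple(s) of 6: 6, 12 -> fragments 1-2 completed (2 total).
Step 2: advance 13 -> fork_pos = 14 + 13 = 27. Reached multiple(s) of 6: 18, 24 -> fragments 3-4 completed (4 total).
Step 3: advance 2 -> fork_pos = 27 + 2 = 29. Next multiple of 6 is 30 (not reached); still 4 fragment(s).
4 fragment(s) completed, covering template[0:24] (4 x 6 = 24). The next fragment, fragment 5, covers template[24:30], so it starts at position 24.

Answer: 24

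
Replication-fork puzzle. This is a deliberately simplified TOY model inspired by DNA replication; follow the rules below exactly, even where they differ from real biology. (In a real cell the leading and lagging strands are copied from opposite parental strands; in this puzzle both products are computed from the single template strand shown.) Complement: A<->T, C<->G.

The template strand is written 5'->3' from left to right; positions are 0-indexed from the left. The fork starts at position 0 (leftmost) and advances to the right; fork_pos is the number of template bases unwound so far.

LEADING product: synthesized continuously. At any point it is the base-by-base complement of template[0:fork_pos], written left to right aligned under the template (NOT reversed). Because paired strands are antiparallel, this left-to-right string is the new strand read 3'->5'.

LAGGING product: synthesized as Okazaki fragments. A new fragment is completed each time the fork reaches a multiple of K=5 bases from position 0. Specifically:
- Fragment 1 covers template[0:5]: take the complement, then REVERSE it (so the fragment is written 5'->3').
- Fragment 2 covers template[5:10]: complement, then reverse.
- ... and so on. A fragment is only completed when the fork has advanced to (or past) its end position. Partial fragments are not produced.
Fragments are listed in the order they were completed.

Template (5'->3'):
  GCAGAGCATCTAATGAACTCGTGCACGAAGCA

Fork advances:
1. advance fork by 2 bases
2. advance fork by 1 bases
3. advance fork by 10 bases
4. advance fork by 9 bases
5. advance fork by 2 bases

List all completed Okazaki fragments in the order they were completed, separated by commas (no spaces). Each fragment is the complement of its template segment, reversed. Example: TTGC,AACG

Answer: TCTGC,GATGC,CATTA,GAGTT

Derivation:
Step 1: advance 2 -> fork_pos = 0 + 2 = 2. Next multiple of 5 is 5 (not reached); still 0 fragment(s).
Step 2: advance 1 -> fork_pos = 2 + 1 = 3. Next multiple of 5 is 5 (not reached); still 0 fragment(s).
Step 3: advance 10 -> fork_pos = 3 + 10 = 13. Reached multiple(s) of 5: 5, 10 -> fragments 1-2 completed (2 total).
Step 4: advance 9 -> fork_pos = 13 + 9 = 22. Reached multiple(s) of 5: 15, 20 -> fragments 3-4 completed (4 total).
Step 5: advance 2 -> fork_pos = 22 + 2 = 24. Next multiple of 5 is 25 (not reached); still 4 fragment(s).
Final fork_pos = 24, so 4 fragment(s) are complete. Build each: template segment -> complement -> reverse.
Fragment 1: template[0:5] = GCAGA -> complement CGTCT -> reversed TCTGC
Fragment 2: template[5:10] = GCATC -> complement CGTAG -> reversed GATGC
Fragment 3: template[10:15] = TAATG -> complement ATTAC -> reversed CATTA
Fragment 4: template[15:20] = AACTC -> complement TTGAG -> reversed GAGTT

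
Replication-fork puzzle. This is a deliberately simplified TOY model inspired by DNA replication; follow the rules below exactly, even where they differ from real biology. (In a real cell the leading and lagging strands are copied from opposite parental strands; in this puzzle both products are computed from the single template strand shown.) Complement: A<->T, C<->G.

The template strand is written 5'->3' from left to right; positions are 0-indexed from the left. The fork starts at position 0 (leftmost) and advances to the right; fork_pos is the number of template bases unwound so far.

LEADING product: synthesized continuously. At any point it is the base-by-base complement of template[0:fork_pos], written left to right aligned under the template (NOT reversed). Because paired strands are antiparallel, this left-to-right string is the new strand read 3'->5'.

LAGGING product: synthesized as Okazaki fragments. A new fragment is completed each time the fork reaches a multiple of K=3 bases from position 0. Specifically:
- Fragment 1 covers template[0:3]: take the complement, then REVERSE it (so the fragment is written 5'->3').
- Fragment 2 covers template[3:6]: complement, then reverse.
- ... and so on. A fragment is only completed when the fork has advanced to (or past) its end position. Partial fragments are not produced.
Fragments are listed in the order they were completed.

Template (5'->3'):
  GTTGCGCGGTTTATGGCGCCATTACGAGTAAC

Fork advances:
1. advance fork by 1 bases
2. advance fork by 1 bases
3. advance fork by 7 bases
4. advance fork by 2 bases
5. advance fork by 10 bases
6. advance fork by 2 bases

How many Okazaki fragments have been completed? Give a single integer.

Step 1: advance 1 -> fork_pos = 0 + 1 = 1. Next multiple of 3 is 3 (not reached); still 0 fragment(s).
Step 2: advance 1 -> fork_pos = 1 + 1 = 2. Next multiple of 3 is 3 (not reached); still 0 fragment(s).
Step 3: advance 7 -> fork_pos = 2 + 7 = 9. Reached multiple(s) of 3: 3, 6, 9 -> fragments 1-3 completed (3 total).
Step 4: advance 2 -> fork_pos = 9 + 2 = 11. Next multiple of 3 is 12 (not reached); still 3 fragment(s).
Step 5: advance 10 -> fork_pos = 11 + 10 = 21. Reached multiple(s) of 3: 12, 15, 18, 21 -> fragments 4-7 completed (7 total).
Step 6: advance 2 -> fork_pos = 21 + 2 = 23. Next multiple of 3 is 24 (not reached); still 7 fragment(s).
Check: final fork_pos = 23; the multiples of 3 that are <= 23 are 3..21 -> 23 // 3 = 7 completed fragment(s).

Answer: 7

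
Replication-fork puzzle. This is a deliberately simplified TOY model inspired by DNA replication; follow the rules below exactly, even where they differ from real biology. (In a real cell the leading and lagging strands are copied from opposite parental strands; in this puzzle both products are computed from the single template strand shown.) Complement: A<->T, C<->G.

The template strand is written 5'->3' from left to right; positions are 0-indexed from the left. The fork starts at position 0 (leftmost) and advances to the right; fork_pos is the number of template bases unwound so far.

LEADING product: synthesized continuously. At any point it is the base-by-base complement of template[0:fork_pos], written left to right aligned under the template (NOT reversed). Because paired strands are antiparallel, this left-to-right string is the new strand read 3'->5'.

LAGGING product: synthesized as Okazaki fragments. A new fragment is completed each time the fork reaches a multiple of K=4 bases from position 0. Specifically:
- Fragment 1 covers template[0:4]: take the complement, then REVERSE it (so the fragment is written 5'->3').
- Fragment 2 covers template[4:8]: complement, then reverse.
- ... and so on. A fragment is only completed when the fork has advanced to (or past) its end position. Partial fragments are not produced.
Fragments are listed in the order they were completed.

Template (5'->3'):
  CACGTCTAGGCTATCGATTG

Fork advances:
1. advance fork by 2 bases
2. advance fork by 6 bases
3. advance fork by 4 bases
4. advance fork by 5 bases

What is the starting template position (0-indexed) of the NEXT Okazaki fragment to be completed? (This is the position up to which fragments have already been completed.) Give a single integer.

Step 1: advance 2 -> fork_pos = 0 + 2 = 2. Next multiple of 4 is 4 (not reached); still 0 fragment(s).
Step 2: advance 6 -> fork_pos = 2 + 6 = 8. Reached multiple(s) of 4: 4, 8 -> fragments 1-2 completed (2 total).
Step 3: advance 4 -> fork_pos = 8 + 4 = 12. Reached multiple(s) of 4: 12 -> fragment 3 completed (3 total).
Step 4: advance 5 -> fork_pos = 12 + 5 = 17. Reached multiple(s) of 4: 16 -> fragment 4 completed (4 total).
4 fragment(s) completed, covering template[0:16] (4 x 4 = 16). The next fragment, fragment 5, covers template[16:20], so it starts at position 16.

Answer: 16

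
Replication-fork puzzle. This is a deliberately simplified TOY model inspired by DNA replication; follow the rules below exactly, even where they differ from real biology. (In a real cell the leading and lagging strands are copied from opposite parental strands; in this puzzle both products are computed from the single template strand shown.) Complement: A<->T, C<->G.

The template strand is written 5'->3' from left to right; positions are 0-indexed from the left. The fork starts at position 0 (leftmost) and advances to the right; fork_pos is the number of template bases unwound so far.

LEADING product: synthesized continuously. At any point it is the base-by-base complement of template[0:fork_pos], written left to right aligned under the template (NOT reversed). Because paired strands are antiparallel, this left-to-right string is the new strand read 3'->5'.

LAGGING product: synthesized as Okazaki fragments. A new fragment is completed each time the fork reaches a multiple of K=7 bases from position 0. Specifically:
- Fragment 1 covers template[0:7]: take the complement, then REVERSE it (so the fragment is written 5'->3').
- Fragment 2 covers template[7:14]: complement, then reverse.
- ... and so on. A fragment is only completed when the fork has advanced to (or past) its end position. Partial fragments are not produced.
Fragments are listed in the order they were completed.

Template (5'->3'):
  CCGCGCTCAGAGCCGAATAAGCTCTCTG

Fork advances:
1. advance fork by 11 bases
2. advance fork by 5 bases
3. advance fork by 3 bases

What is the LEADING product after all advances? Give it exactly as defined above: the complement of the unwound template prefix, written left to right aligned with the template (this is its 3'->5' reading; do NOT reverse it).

Answer: GGCGCGAGTCTCGGCTTAT

Derivation:
Step 1: advance 11 -> fork_pos = 0 + 11 = 11.
Step 2: advance 5 -> fork_pos = 11 + 5 = 16.
Step 3: advance 3 -> fork_pos = 16 + 3 = 19.
Unwound prefix: template[0:19] = CCGCGCTCAGAGCCGAATA
Complement it base by base (A<->T, C<->G), keeping left-to-right order:
  [0:5] CCGCG -> GGCGC
  [5:10] CTCAG -> GAGTC
  [10:15] AGCCG -> TCGGC
  [15:19] AATA -> TTAT
Concatenate: GGCGCGAGTCTCGGCTTAT (length 19; written aligned with the template, i.e. 3'->5').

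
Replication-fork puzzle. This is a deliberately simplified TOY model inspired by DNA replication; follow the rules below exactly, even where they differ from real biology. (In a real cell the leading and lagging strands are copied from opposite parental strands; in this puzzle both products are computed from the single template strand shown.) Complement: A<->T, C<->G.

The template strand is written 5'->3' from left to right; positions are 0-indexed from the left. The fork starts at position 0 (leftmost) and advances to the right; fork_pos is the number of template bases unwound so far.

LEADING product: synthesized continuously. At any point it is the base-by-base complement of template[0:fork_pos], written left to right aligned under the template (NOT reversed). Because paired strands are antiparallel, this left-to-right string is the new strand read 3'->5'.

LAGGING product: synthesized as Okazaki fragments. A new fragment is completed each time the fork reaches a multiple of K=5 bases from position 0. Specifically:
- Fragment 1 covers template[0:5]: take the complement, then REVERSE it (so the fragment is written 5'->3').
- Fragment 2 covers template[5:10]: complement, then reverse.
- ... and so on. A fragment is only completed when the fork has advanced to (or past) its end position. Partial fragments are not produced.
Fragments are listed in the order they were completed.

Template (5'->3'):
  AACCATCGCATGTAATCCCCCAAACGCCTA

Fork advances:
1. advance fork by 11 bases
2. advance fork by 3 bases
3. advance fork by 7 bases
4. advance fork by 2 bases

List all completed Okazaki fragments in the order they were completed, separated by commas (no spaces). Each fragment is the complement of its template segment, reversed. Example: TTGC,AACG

Answer: TGGTT,TGCGA,TTACA,GGGGA

Derivation:
Step 1: advance 11 -> fork_pos = 0 + 11 = 11. Reached multiple(s) of 5: 5, 10 -> fragments 1-2 completed (2 total).
Step 2: advance 3 -> fork_pos = 11 + 3 = 14. Next multiple of 5 is 15 (not reached); still 2 fragment(s).
Step 3: advance 7 -> fork_pos = 14 + 7 = 21. Reached multiple(s) of 5: 15, 20 -> fragments 3-4 completed (4 total).
Step 4: advance 2 -> fork_pos = 21 + 2 = 23. Next multiple of 5 is 25 (not reached); still 4 fragment(s).
Final fork_pos = 23, so 4 fragment(s) are complete. Build each: template segment -> complement -> reverse.
Fragment 1: template[0:5] = AACCA -> complement TTGGT -> reversed TGGTT
Fragment 2: template[5:10] = TCGCA -> complement AGCGT -> reversed TGCGA
Fragment 3: template[10:15] = TGTAA -> complement ACATT -> reversed TTACA
Fragment 4: template[15:20] = TCCCC -> complement AGGGG -> reversed GGGGA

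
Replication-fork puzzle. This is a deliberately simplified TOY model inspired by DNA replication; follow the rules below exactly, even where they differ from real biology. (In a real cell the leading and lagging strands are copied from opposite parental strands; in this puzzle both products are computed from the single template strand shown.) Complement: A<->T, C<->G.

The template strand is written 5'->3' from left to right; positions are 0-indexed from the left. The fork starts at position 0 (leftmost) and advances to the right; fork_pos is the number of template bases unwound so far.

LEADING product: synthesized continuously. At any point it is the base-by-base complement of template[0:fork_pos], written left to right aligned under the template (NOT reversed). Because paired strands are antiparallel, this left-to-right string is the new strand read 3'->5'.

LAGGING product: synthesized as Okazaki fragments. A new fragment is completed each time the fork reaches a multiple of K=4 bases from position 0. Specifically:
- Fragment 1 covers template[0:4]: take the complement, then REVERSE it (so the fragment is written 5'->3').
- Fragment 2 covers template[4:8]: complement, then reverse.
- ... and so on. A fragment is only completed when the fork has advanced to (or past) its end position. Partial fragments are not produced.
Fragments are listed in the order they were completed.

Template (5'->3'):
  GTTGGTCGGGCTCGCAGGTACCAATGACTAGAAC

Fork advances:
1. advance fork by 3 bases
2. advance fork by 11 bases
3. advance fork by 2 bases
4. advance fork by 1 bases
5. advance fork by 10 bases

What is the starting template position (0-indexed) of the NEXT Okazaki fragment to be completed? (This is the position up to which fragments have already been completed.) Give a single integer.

Step 1: advance 3 -> fork_pos = 0 + 3 = 3. Next multiple of 4 is 4 (not reached); still 0 fragment(s).
Step 2: advance 11 -> fork_pos = 3 + 11 = 14. Reached multiple(s) of 4: 4, 8, 12 -> fragments 1-3 completed (3 total).
Step 3: advance 2 -> fork_pos = 14 + 2 = 16. Reached multiple(s) of 4: 16 -> fragment 4 completed (4 total).
Step 4: advance 1 -> fork_pos = 16 + 1 = 17. Next multiple of 4 is 20 (not reached); still 4 fragment(s).
Step 5: advance 10 -> fork_pos = 17 + 10 = 27. Reached multiple(s) of 4: 20, 24 -> fragments 5-6 completed (6 total).
6 fragment(s) completed, covering template[0:24] (6 x 4 = 24). The next fragment, fragment 7, covers template[24:28], so it starts at position 24.

Answer: 24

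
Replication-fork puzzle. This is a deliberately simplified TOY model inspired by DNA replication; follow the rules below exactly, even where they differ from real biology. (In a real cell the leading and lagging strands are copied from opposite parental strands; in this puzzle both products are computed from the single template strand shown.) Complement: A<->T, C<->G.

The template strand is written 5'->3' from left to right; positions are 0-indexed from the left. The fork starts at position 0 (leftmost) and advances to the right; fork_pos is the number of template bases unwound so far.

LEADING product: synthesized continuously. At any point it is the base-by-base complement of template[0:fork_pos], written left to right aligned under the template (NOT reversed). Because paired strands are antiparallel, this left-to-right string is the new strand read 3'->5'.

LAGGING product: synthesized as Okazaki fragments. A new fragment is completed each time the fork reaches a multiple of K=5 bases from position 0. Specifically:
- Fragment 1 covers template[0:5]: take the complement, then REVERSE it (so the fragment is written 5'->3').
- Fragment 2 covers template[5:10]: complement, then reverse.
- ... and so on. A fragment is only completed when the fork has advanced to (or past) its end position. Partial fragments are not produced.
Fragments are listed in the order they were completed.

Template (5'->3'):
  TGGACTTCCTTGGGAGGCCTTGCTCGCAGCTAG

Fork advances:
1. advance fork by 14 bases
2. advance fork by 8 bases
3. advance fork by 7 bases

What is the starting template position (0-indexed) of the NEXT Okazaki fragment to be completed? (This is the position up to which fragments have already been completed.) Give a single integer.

Answer: 25

Derivation:
Step 1: advance 14 -> fork_pos = 0 + 14 = 14. Reached multiple(s) of 5: 5, 10 -> fragments 1-2 completed (2 total).
Step 2: advance 8 -> fork_pos = 14 + 8 = 22. Reached multiple(s) of 5: 15, 20 -> fragments 3-4 completed (4 total).
Step 3: advance 7 -> fork_pos = 22 + 7 = 29. Reached multiple(s) of 5: 25 -> fragment 5 completed (5 total).
5 fragment(s) completed, covering template[0:25] (5 x 5 = 25). The next fragment, fragment 6, covers template[25:30], so it starts at position 25.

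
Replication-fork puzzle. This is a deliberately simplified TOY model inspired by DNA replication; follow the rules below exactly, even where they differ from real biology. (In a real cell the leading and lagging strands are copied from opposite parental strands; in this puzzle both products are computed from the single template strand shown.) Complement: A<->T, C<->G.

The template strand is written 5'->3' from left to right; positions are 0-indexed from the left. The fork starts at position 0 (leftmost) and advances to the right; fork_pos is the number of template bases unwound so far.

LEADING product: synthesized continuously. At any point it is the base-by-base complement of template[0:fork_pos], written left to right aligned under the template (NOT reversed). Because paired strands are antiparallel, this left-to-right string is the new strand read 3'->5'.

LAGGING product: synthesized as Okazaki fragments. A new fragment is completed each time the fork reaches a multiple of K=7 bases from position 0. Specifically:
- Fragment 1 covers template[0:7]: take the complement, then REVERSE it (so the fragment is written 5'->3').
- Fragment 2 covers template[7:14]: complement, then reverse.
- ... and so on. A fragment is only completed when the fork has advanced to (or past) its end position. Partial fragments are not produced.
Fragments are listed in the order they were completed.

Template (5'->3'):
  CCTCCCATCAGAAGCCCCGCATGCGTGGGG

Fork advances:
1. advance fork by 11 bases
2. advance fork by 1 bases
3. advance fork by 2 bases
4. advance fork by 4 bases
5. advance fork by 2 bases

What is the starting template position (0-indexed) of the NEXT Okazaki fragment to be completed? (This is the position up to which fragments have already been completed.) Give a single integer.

Answer: 14

Derivation:
Step 1: advance 11 -> fork_pos = 0 + 11 = 11. Reached multiple(s) of 7: 7 -> fragment 1 completed (1 total).
Step 2: advance 1 -> fork_pos = 11 + 1 = 12. Next multiple of 7 is 14 (not reached); still 1 fragment(s).
Step 3: advance 2 -> fork_pos = 12 + 2 = 14. Reached multiple(s) of 7: 14 -> fragment 2 completed (2 total).
Step 4: advance 4 -> fork_pos = 14 + 4 = 18. Next multiple of 7 is 21 (not reached); still 2 fragment(s).
Step 5: advance 2 -> fork_pos = 18 + 2 = 20. Next multiple of 7 is 21 (not reached); still 2 fragment(s).
2 fragment(s) completed, covering template[0:14] (2 x 7 = 14). The next fragment, fragment 3, covers template[14:21], so it starts at position 14.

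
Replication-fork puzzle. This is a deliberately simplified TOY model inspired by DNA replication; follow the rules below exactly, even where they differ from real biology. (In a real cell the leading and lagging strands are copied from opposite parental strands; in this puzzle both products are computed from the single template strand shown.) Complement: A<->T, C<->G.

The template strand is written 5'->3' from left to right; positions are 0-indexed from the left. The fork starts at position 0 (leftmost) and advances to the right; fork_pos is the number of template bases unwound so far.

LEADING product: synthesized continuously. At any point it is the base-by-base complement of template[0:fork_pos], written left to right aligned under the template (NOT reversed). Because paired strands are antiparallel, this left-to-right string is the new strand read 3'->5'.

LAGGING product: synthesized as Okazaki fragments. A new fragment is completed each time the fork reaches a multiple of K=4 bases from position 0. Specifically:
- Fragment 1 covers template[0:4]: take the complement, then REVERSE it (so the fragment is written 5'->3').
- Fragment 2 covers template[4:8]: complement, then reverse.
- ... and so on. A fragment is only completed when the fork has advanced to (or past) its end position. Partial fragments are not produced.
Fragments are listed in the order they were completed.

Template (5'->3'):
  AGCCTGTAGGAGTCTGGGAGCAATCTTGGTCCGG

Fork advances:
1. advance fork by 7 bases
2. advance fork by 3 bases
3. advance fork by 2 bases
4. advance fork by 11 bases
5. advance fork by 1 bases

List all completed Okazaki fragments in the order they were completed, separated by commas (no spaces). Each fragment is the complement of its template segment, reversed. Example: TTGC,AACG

Step 1: advance 7 -> fork_pos = 0 + 7 = 7. Reached multiple(s) of 4: 4 -> fragment 1 completed (1 total).
Step 2: advance 3 -> fork_pos = 7 + 3 = 10. Reached multiple(s) of 4: 8 -> fragment 2 completed (2 total).
Step 3: advance 2 -> fork_pos = 10 + 2 = 12. Reached multiple(s) of 4: 12 -> fragment 3 completed (3 total).
Step 4: advance 11 -> fork_pos = 12 + 11 = 23. Reached multiple(s) of 4: 16, 20 -> fragments 4-5 completed (5 total).
Step 5: advance 1 -> fork_pos = 23 + 1 = 24. Reached multiple(s) of 4: 24 -> fragment 6 completed (6 total).
Final fork_pos = 24, so 6 fragment(s) are complete. Build each: template segment -> complement -> reverse.
Fragment 1: template[0:4] = AGCC -> complement TCGG -> reversed GGCT
Fragment 2: template[4:8] = TGTA -> complement ACAT -> reversed TACA
Fragment 3: template[8:12] = GGAG -> complement CCTC -> reversed CTCC
Fragment 4: template[12:16] = TCTG -> complement AGAC -> reversed CAGA
Fragment 5: template[16:20] = GGAG -> complement CCTC -> reversed CTCC
Fragment 6: template[20:24] = CAAT -> complement GTTA -> reversed ATTG

Answer: GGCT,TACA,CTCC,CAGA,CTCC,ATTG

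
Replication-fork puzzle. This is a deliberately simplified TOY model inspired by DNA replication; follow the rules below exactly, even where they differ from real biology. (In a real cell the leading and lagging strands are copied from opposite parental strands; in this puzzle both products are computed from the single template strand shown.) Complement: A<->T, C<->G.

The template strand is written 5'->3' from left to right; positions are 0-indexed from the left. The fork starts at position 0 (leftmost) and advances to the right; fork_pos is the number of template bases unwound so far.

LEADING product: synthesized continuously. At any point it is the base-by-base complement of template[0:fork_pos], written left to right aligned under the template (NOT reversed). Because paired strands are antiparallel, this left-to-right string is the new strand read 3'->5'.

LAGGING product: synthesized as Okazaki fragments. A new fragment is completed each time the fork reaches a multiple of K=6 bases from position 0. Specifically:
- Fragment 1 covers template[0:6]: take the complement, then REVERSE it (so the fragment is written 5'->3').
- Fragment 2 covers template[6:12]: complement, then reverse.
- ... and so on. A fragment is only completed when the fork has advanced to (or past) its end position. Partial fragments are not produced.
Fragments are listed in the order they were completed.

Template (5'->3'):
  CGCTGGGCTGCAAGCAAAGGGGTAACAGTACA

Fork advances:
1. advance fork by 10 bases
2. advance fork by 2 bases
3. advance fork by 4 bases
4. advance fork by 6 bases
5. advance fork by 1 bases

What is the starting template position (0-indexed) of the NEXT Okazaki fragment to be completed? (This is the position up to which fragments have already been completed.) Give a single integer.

Step 1: advance 10 -> fork_pos = 0 + 10 = 10. Reached multiple(s) of 6: 6 -> fragment 1 completed (1 total).
Step 2: advance 2 -> fork_pos = 10 + 2 = 12. Reached multiple(s) of 6: 12 -> fragment 2 completed (2 total).
Step 3: advance 4 -> fork_pos = 12 + 4 = 16. Next multiple of 6 is 18 (not reached); still 2 fragment(s).
Step 4: advance 6 -> fork_pos = 16 + 6 = 22. Reached multiple(s) of 6: 18 -> fragment 3 completed (3 total).
Step 5: advance 1 -> fork_pos = 22 + 1 = 23. Next multiple of 6 is 24 (not reached); still 3 fragment(s).
3 fragment(s) completed, covering template[0:18] (3 x 6 = 18). The next fragment, fragment 4, covers template[18:24], so it starts at position 18.

Answer: 18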